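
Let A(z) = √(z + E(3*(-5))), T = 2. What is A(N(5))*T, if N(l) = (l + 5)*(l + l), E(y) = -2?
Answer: 14*√2 ≈ 19.799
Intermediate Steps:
N(l) = 2*l*(5 + l) (N(l) = (5 + l)*(2*l) = 2*l*(5 + l))
A(z) = √(-2 + z) (A(z) = √(z - 2) = √(-2 + z))
A(N(5))*T = √(-2 + 2*5*(5 + 5))*2 = √(-2 + 2*5*10)*2 = √(-2 + 100)*2 = √98*2 = (7*√2)*2 = 14*√2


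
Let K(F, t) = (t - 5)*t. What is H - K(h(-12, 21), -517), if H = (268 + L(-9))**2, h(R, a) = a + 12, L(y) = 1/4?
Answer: -3166655/16 ≈ -1.9792e+5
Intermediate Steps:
L(y) = 1/4
h(R, a) = 12 + a
H = 1151329/16 (H = (268 + 1/4)**2 = (1073/4)**2 = 1151329/16 ≈ 71958.)
K(F, t) = t*(-5 + t) (K(F, t) = (-5 + t)*t = t*(-5 + t))
H - K(h(-12, 21), -517) = 1151329/16 - (-517)*(-5 - 517) = 1151329/16 - (-517)*(-522) = 1151329/16 - 1*269874 = 1151329/16 - 269874 = -3166655/16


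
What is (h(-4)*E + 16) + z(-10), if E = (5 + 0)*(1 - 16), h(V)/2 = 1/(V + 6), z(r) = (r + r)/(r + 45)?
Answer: -417/7 ≈ -59.571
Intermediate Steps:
z(r) = 2*r/(45 + r) (z(r) = (2*r)/(45 + r) = 2*r/(45 + r))
h(V) = 2/(6 + V) (h(V) = 2/(V + 6) = 2/(6 + V))
E = -75 (E = 5*(-15) = -75)
(h(-4)*E + 16) + z(-10) = ((2/(6 - 4))*(-75) + 16) + 2*(-10)/(45 - 10) = ((2/2)*(-75) + 16) + 2*(-10)/35 = ((2*(½))*(-75) + 16) + 2*(-10)*(1/35) = (1*(-75) + 16) - 4/7 = (-75 + 16) - 4/7 = -59 - 4/7 = -417/7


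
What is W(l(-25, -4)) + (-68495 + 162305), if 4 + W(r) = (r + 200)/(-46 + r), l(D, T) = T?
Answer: 2345052/25 ≈ 93802.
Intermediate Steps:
W(r) = -4 + (200 + r)/(-46 + r) (W(r) = -4 + (r + 200)/(-46 + r) = -4 + (200 + r)/(-46 + r))
W(l(-25, -4)) + (-68495 + 162305) = 3*(128 - 1*(-4))/(-46 - 4) + (-68495 + 162305) = 3*(128 + 4)/(-50) + 93810 = 3*(-1/50)*132 + 93810 = -198/25 + 93810 = 2345052/25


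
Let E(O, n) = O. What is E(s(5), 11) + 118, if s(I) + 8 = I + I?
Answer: 120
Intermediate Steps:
s(I) = -8 + 2*I (s(I) = -8 + (I + I) = -8 + 2*I)
E(s(5), 11) + 118 = (-8 + 2*5) + 118 = (-8 + 10) + 118 = 2 + 118 = 120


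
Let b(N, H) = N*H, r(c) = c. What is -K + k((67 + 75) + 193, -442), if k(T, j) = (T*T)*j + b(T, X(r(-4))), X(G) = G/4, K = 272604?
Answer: -49876389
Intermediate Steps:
X(G) = G/4 (X(G) = G*(1/4) = G/4)
b(N, H) = H*N
k(T, j) = -T + j*T**2 (k(T, j) = (T*T)*j + ((1/4)*(-4))*T = T**2*j - T = j*T**2 - T = -T + j*T**2)
-K + k((67 + 75) + 193, -442) = -1*272604 + ((67 + 75) + 193)*(-1 + ((67 + 75) + 193)*(-442)) = -272604 + (142 + 193)*(-1 + (142 + 193)*(-442)) = -272604 + 335*(-1 + 335*(-442)) = -272604 + 335*(-1 - 148070) = -272604 + 335*(-148071) = -272604 - 49603785 = -49876389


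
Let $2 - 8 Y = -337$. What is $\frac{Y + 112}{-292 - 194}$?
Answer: $- \frac{1235}{3888} \approx -0.31764$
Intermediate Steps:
$Y = \frac{339}{8}$ ($Y = \frac{1}{4} - - \frac{337}{8} = \frac{1}{4} + \frac{337}{8} = \frac{339}{8} \approx 42.375$)
$\frac{Y + 112}{-292 - 194} = \frac{\frac{339}{8} + 112}{-292 - 194} = \frac{1235}{8 \left(-486\right)} = \frac{1235}{8} \left(- \frac{1}{486}\right) = - \frac{1235}{3888}$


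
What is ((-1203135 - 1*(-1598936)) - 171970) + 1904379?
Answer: 2128210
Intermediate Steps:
((-1203135 - 1*(-1598936)) - 171970) + 1904379 = ((-1203135 + 1598936) - 171970) + 1904379 = (395801 - 171970) + 1904379 = 223831 + 1904379 = 2128210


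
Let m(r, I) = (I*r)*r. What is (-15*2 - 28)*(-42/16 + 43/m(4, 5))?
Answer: 4843/40 ≈ 121.07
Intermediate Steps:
m(r, I) = I*r²
(-15*2 - 28)*(-42/16 + 43/m(4, 5)) = (-15*2 - 28)*(-42/16 + 43/((5*4²))) = (-30 - 28)*(-42*1/16 + 43/((5*16))) = -58*(-21/8 + 43/80) = -58*(-167/80) = 4843/40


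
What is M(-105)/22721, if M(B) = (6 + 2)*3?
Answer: 24/22721 ≈ 0.0010563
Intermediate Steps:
M(B) = 24 (M(B) = 8*3 = 24)
M(-105)/22721 = 24/22721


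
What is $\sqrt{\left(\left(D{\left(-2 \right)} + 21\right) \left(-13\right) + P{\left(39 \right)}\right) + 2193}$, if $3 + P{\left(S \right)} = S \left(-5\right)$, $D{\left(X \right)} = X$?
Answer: $2 \sqrt{437} \approx 41.809$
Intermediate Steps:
$P{\left(S \right)} = -3 - 5 S$ ($P{\left(S \right)} = -3 + S \left(-5\right) = -3 - 5 S$)
$\sqrt{\left(\left(D{\left(-2 \right)} + 21\right) \left(-13\right) + P{\left(39 \right)}\right) + 2193} = \sqrt{\left(\left(-2 + 21\right) \left(-13\right) - 198\right) + 2193} = \sqrt{\left(19 \left(-13\right) - 198\right) + 2193} = \sqrt{\left(-247 - 198\right) + 2193} = \sqrt{-445 + 2193} = \sqrt{1748} = 2 \sqrt{437}$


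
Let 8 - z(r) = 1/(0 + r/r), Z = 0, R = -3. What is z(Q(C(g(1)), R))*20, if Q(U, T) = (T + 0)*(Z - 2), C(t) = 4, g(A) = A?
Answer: 140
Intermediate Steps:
Q(U, T) = -2*T (Q(U, T) = (T + 0)*(0 - 2) = T*(-2) = -2*T)
z(r) = 7 (z(r) = 8 - 1/(0 + r/r) = 8 - 1/(0 + 1) = 8 - 1/1 = 8 - 1*1 = 8 - 1 = 7)
z(Q(C(g(1)), R))*20 = 7*20 = 140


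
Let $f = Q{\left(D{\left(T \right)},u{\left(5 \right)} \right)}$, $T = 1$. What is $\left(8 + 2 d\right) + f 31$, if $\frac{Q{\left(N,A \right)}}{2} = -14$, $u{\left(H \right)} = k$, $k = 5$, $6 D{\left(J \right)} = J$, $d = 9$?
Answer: $-842$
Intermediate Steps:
$D{\left(J \right)} = \frac{J}{6}$
$u{\left(H \right)} = 5$
$Q{\left(N,A \right)} = -28$ ($Q{\left(N,A \right)} = 2 \left(-14\right) = -28$)
$f = -28$
$\left(8 + 2 d\right) + f 31 = \left(8 + 2 \cdot 9\right) - 868 = \left(8 + 18\right) - 868 = 26 - 868 = -842$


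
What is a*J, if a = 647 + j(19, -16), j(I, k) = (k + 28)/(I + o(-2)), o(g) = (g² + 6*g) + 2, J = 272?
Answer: 2291056/13 ≈ 1.7624e+5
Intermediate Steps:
o(g) = 2 + g² + 6*g
j(I, k) = (28 + k)/(-6 + I) (j(I, k) = (k + 28)/(I + (2 + (-2)² + 6*(-2))) = (28 + k)/(I + (2 + 4 - 12)) = (28 + k)/(I - 6) = (28 + k)/(-6 + I))
a = 8423/13 (a = 647 + (28 - 16)/(-6 + 19) = 647 + 12/13 = 8423/13 ≈ 647.92)
a*J = (8423/13)*272 = 2291056/13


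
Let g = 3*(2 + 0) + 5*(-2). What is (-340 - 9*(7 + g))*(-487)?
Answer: 178729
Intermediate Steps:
g = -4 (g = 3*2 - 10 = 6 - 10 = -4)
(-340 - 9*(7 + g))*(-487) = (-340 - 9*(7 - 4))*(-487) = (-340 - 9*3)*(-487) = (-340 - 27)*(-487) = -367*(-487) = 178729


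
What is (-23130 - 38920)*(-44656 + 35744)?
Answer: 552989600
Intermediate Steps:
(-23130 - 38920)*(-44656 + 35744) = -62050*(-8912) = 552989600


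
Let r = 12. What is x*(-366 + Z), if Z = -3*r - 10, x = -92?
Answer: 37904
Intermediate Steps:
Z = -46 (Z = -3*12 - 10 = -36 - 10 = -46)
x*(-366 + Z) = -92*(-366 - 46) = -92*(-412) = 37904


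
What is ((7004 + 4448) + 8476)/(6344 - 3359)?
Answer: 19928/2985 ≈ 6.6760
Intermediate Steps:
((7004 + 4448) + 8476)/(6344 - 3359) = (11452 + 8476)/2985 = 19928*(1/2985) = 19928/2985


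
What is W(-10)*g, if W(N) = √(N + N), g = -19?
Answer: -38*I*√5 ≈ -84.971*I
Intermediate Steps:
W(N) = √2*√N (W(N) = √(2*N) = √2*√N)
W(-10)*g = (√2*√(-10))*(-19) = (√2*(I*√10))*(-19) = (2*I*√5)*(-19) = -38*I*√5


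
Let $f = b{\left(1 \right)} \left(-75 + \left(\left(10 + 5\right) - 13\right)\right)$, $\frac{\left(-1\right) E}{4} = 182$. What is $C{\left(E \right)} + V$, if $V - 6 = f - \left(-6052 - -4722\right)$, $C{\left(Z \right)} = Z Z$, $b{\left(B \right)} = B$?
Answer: $531247$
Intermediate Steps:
$E = -728$ ($E = \left(-4\right) 182 = -728$)
$f = -73$ ($f = 1 \left(-75 + \left(\left(10 + 5\right) - 13\right)\right) = 1 \left(-75 + \left(15 - 13\right)\right) = 1 \left(-75 + 2\right) = 1 \left(-73\right) = -73$)
$C{\left(Z \right)} = Z^{2}$
$V = 1263$ ($V = 6 - \left(-5979 + 4722\right) = 6 - -1257 = 6 + \left(-73 + 1330\right) = 6 + 1257 = 1263$)
$C{\left(E \right)} + V = \left(-728\right)^{2} + 1263 = 529984 + 1263 = 531247$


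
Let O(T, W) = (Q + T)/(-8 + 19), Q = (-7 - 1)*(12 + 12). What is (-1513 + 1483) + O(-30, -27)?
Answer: -552/11 ≈ -50.182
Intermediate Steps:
Q = -192 (Q = -8*24 = -192)
O(T, W) = -192/11 + T/11 (O(T, W) = (-192 + T)/(-8 + 19) = (-192 + T)/11 = (-192 + T)*(1/11) = -192/11 + T/11)
(-1513 + 1483) + O(-30, -27) = (-1513 + 1483) + (-192/11 + (1/11)*(-30)) = -30 + (-192/11 - 30/11) = -30 - 222/11 = -552/11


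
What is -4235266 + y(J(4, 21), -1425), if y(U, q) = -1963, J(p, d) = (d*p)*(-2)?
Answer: -4237229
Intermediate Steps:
J(p, d) = -2*d*p
-4235266 + y(J(4, 21), -1425) = -4235266 - 1963 = -4237229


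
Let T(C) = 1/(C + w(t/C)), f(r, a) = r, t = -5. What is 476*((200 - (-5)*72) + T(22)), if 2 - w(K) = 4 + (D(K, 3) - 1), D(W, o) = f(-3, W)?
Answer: 1599479/6 ≈ 2.6658e+5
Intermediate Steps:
D(W, o) = -3
w(K) = 2 (w(K) = 2 - (4 + (-3 - 1)) = 2 - (4 - 4) = 2 - 1*0 = 2 + 0 = 2)
T(C) = 1/(2 + C) (T(C) = 1/(C + 2) = 1/(2 + C))
476*((200 - (-5)*72) + T(22)) = 476*((200 - (-5)*72) + 1/(2 + 22)) = 476*((200 - 1*(-360)) + 1/24) = 476*((200 + 360) + 1/24) = 476*(560 + 1/24) = 476*(13441/24) = 1599479/6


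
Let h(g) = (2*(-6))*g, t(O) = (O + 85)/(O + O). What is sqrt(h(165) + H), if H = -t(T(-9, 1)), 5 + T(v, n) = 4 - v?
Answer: I*sqrt(31773)/4 ≈ 44.562*I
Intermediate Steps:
T(v, n) = -1 - v (T(v, n) = -5 + (4 - v) = -1 - v)
t(O) = (85 + O)/(2*O) (t(O) = (85 + O)/((2*O)) = (85 + O)*(1/(2*O)) = (85 + O)/(2*O))
H = -93/16 (H = -(85 + (-1 - 1*(-9)))/(2*(-1 - 1*(-9))) = -(85 + (-1 + 9))/(2*(-1 + 9)) = -(85 + 8)/(2*8) = -93/(2*8) = -1*93/16 = -93/16 ≈ -5.8125)
h(g) = -12*g
sqrt(h(165) + H) = sqrt(-12*165 - 93/16) = sqrt(-1980 - 93/16) = sqrt(-31773/16) = I*sqrt(31773)/4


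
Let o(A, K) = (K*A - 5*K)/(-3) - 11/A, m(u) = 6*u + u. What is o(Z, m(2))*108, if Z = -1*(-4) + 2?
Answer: -702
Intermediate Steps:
m(u) = 7*u
Z = 6 (Z = 4 + 2 = 6)
o(A, K) = -11/A + 5*K/3 - A*K/3 (o(A, K) = (A*K - 5*K)*(-⅓) - 11/A = (-5*K + A*K)*(-⅓) - 11/A = (5*K/3 - A*K/3) - 11/A = -11/A + 5*K/3 - A*K/3)
o(Z, m(2))*108 = ((⅓)*(-33 - 1*6*7*2*(-5 + 6))/6)*108 = ((⅓)*(⅙)*(-33 - 1*6*14*1))*108 = ((⅓)*(⅙)*(-33 - 84))*108 = ((⅓)*(⅙)*(-117))*108 = -13/2*108 = -702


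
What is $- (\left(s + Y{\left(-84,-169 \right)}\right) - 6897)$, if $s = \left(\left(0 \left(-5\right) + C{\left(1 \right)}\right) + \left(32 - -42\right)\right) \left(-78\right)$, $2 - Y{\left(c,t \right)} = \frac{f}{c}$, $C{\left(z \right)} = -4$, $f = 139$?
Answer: $\frac{1037681}{84} \approx 12353.0$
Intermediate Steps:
$Y{\left(c,t \right)} = 2 - \frac{139}{c}$
$s = -5460$ ($s = \left(\left(0 \left(-5\right) - 4\right) + \left(32 - -42\right)\right) \left(-78\right) = \left(\left(0 - 4\right) + \left(32 + 42\right)\right) \left(-78\right) = \left(-4 + 74\right) \left(-78\right) = 70 \left(-78\right) = -5460$)
$- (\left(s + Y{\left(-84,-169 \right)}\right) - 6897) = - (\left(-5460 + \left(2 - \frac{139}{-84}\right)\right) - 6897) = - (\left(-5460 + \left(2 - - \frac{139}{84}\right)\right) - 6897) = - (\left(-5460 + \left(2 + \frac{139}{84}\right)\right) - 6897) = - (\left(-5460 + \frac{307}{84}\right) - 6897) = - (- \frac{458333}{84} - 6897) = \left(-1\right) \left(- \frac{1037681}{84}\right) = \frac{1037681}{84}$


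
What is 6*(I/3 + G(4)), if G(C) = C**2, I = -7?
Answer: 82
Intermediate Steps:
6*(I/3 + G(4)) = 6*(-7/3 + 4**2) = 6*(-7*1/3 + 16) = 6*(-7/3 + 16) = 6*(41/3) = 82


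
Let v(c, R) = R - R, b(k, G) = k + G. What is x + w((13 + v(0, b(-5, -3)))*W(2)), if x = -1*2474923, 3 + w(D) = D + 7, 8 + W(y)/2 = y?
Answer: -2475075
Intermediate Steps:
W(y) = -16 + 2*y
b(k, G) = G + k
v(c, R) = 0
w(D) = 4 + D (w(D) = -3 + (D + 7) = -3 + (7 + D) = 4 + D)
x = -2474923
x + w((13 + v(0, b(-5, -3)))*W(2)) = -2474923 + (4 + (13 + 0)*(-16 + 2*2)) = -2474923 + (4 + 13*(-16 + 4)) = -2474923 + (4 + 13*(-12)) = -2474923 + (4 - 156) = -2474923 - 152 = -2475075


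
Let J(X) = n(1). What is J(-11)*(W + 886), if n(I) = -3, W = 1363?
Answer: -6747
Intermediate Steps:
J(X) = -3
J(-11)*(W + 886) = -3*(1363 + 886) = -3*2249 = -6747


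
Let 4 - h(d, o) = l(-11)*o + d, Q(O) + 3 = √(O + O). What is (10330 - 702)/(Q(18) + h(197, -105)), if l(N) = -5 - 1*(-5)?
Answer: -4814/95 ≈ -50.674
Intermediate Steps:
l(N) = 0 (l(N) = -5 + 5 = 0)
Q(O) = -3 + √2*√O (Q(O) = -3 + √(O + O) = -3 + √(2*O) = -3 + √2*√O)
h(d, o) = 4 - d (h(d, o) = 4 - (0*o + d) = 4 - (0 + d) = 4 - d)
(10330 - 702)/(Q(18) + h(197, -105)) = (10330 - 702)/((-3 + √2*√18) + (4 - 1*197)) = 9628/((-3 + √2*(3*√2)) + (4 - 197)) = 9628/((-3 + 6) - 193) = 9628/(3 - 193) = 9628/(-190) = 9628*(-1/190) = -4814/95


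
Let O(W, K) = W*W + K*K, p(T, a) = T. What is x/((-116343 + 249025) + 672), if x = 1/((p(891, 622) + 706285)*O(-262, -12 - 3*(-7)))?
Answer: 1/6481093827192400 ≈ 1.5429e-16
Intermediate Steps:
O(W, K) = K**2 + W**2 (O(W, K) = W**2 + K**2 = K**2 + W**2)
x = 1/48600670600 (x = 1/((891 + 706285)*((-12 - 3*(-7))**2 + (-262)**2)) = 1/(707176*((-12 + 21)**2 + 68644)) = 1/(707176*(9**2 + 68644)) = 1/(707176*(81 + 68644)) = (1/707176)/68725 = (1/707176)*(1/68725) = 1/48600670600 ≈ 2.0576e-11)
x/((-116343 + 249025) + 672) = 1/(48600670600*((-116343 + 249025) + 672)) = 1/(48600670600*(132682 + 672)) = (1/48600670600)/133354 = (1/48600670600)*(1/133354) = 1/6481093827192400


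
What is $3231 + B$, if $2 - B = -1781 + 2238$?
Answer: $2776$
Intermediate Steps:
$B = -455$ ($B = 2 - \left(-1781 + 2238\right) = 2 - 457 = -455$)
$3231 + B = 3231 - 455 = 2776$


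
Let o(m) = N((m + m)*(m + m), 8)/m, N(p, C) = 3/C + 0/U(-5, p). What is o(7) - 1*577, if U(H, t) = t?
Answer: -32309/56 ≈ -576.95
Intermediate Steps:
N(p, C) = 3/C (N(p, C) = 3/C + 0/p = 3/C + 0 = 3/C)
o(m) = 3/(8*m) (o(m) = (3/8)/m = (3*(1/8))/m = 3/(8*m))
o(7) - 1*577 = (3/8)/7 - 1*577 = (3/8)*(1/7) - 577 = 3/56 - 577 = -32309/56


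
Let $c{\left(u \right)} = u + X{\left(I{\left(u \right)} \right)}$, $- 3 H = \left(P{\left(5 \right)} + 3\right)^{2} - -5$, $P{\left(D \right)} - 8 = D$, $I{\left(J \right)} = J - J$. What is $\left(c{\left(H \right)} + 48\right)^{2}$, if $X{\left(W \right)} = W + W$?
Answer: $1521$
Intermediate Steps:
$I{\left(J \right)} = 0$
$X{\left(W \right)} = 2 W$
$P{\left(D \right)} = 8 + D$
$H = -87$ ($H = - \frac{\left(\left(8 + 5\right) + 3\right)^{2} - -5}{3} = - \frac{\left(13 + 3\right)^{2} + 5}{3} = - \frac{16^{2} + 5}{3} = - \frac{256 + 5}{3} = \left(- \frac{1}{3}\right) 261 = -87$)
$c{\left(u \right)} = u$ ($c{\left(u \right)} = u + 2 \cdot 0 = u + 0 = u$)
$\left(c{\left(H \right)} + 48\right)^{2} = \left(-87 + 48\right)^{2} = \left(-39\right)^{2} = 1521$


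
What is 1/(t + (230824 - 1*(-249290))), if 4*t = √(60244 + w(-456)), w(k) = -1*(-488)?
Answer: 213384/102448644089 - 2*√1687/307345932267 ≈ 2.0826e-6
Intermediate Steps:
w(k) = 488
t = 3*√1687/2 (t = √(60244 + 488)/4 = √60732/4 = (6*√1687)/4 = 3*√1687/2 ≈ 61.610)
1/(t + (230824 - 1*(-249290))) = 1/(3*√1687/2 + (230824 - 1*(-249290))) = 1/(3*√1687/2 + (230824 + 249290)) = 1/(3*√1687/2 + 480114) = 1/(480114 + 3*√1687/2)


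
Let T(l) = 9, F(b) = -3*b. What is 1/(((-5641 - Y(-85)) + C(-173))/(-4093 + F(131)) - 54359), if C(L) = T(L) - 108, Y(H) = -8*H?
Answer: -2243/121924027 ≈ -1.8397e-5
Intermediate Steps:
C(L) = -99 (C(L) = 9 - 108 = -99)
1/(((-5641 - Y(-85)) + C(-173))/(-4093 + F(131)) - 54359) = 1/(((-5641 - (-8)*(-85)) - 99)/(-4093 - 3*131) - 54359) = 1/(((-5641 - 1*680) - 99)/(-4093 - 393) - 54359) = 1/(((-5641 - 680) - 99)/(-4486) - 54359) = 1/((-6321 - 99)*(-1/4486) - 54359) = 1/(-6420*(-1/4486) - 54359) = 1/(3210/2243 - 54359) = 1/(-121924027/2243) = -2243/121924027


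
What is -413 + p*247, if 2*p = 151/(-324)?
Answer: -304921/648 ≈ -470.56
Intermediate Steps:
p = -151/648 (p = (151/(-324))/2 = (151*(-1/324))/2 = (½)*(-151/324) = -151/648 ≈ -0.23302)
-413 + p*247 = -413 - 151/648*247 = -413 - 37297/648 = -304921/648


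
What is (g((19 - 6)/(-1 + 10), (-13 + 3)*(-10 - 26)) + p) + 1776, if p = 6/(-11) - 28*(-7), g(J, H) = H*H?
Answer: 1447286/11 ≈ 1.3157e+5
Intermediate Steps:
g(J, H) = H²
p = 2150/11 (p = 6*(-1/11) + 196 = -6/11 + 196 = 2150/11 ≈ 195.45)
(g((19 - 6)/(-1 + 10), (-13 + 3)*(-10 - 26)) + p) + 1776 = (((-13 + 3)*(-10 - 26))² + 2150/11) + 1776 = ((-10*(-36))² + 2150/11) + 1776 = (360² + 2150/11) + 1776 = (129600 + 2150/11) + 1776 = 1427750/11 + 1776 = 1447286/11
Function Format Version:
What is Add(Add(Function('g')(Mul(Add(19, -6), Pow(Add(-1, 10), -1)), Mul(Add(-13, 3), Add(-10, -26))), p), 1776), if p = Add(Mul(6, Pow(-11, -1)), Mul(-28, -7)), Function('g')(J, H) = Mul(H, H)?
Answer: Rational(1447286, 11) ≈ 1.3157e+5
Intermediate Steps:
Function('g')(J, H) = Pow(H, 2)
p = Rational(2150, 11) (p = Add(Mul(6, Rational(-1, 11)), 196) = Add(Rational(-6, 11), 196) = Rational(2150, 11) ≈ 195.45)
Add(Add(Function('g')(Mul(Add(19, -6), Pow(Add(-1, 10), -1)), Mul(Add(-13, 3), Add(-10, -26))), p), 1776) = Add(Add(Pow(Mul(Add(-13, 3), Add(-10, -26)), 2), Rational(2150, 11)), 1776) = Add(Add(Pow(Mul(-10, -36), 2), Rational(2150, 11)), 1776) = Add(Add(Pow(360, 2), Rational(2150, 11)), 1776) = Add(Add(129600, Rational(2150, 11)), 1776) = Add(Rational(1427750, 11), 1776) = Rational(1447286, 11)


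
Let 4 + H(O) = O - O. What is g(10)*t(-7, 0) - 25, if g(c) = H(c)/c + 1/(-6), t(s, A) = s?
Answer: -631/30 ≈ -21.033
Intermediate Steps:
H(O) = -4 (H(O) = -4 + (O - O) = -4 + 0 = -4)
g(c) = -⅙ - 4/c (g(c) = -4/c + 1/(-6) = -4/c + 1*(-⅙) = -4/c - ⅙ = -⅙ - 4/c)
g(10)*t(-7, 0) - 25 = ((⅙)*(-24 - 1*10)/10)*(-7) - 25 = ((⅙)*(⅒)*(-24 - 10))*(-7) - 25 = ((⅙)*(⅒)*(-34))*(-7) - 25 = -17/30*(-7) - 25 = 119/30 - 25 = -631/30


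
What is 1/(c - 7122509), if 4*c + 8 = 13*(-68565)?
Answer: -4/29381389 ≈ -1.3614e-7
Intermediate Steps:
c = -891353/4 (c = -2 + (13*(-68565))/4 = -2 + (1/4)*(-891345) = -2 - 891345/4 = -891353/4 ≈ -2.2284e+5)
1/(c - 7122509) = 1/(-891353/4 - 7122509) = 1/(-29381389/4) = -4/29381389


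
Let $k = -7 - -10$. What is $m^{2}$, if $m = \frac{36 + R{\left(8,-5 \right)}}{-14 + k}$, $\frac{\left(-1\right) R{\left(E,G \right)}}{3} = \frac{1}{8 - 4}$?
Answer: $\frac{19881}{1936} \approx 10.269$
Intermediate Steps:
$R{\left(E,G \right)} = - \frac{3}{4}$ ($R{\left(E,G \right)} = - \frac{3}{8 - 4} = - \frac{3}{4}$)
$k = 3$ ($k = -7 + 10 = 3$)
$m = - \frac{141}{44}$ ($m = \frac{36 - \frac{3}{4}}{-14 + 3} = \frac{141}{4 \left(-11\right)} = \frac{141}{4} \left(- \frac{1}{11}\right) = - \frac{141}{44} \approx -3.2045$)
$m^{2} = \left(- \frac{141}{44}\right)^{2} = \frac{19881}{1936}$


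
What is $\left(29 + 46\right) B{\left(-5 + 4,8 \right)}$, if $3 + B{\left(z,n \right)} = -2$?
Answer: $-375$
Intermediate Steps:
$B{\left(z,n \right)} = -5$ ($B{\left(z,n \right)} = -3 - 2 = -5$)
$\left(29 + 46\right) B{\left(-5 + 4,8 \right)} = \left(29 + 46\right) \left(-5\right) = 75 \left(-5\right) = -375$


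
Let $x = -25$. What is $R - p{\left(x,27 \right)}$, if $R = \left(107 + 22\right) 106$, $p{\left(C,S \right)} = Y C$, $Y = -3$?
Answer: $13599$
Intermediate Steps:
$p{\left(C,S \right)} = - 3 C$
$R = 13674$ ($R = 129 \cdot 106 = 13674$)
$R - p{\left(x,27 \right)} = 13674 - \left(-3\right) \left(-25\right) = 13674 - 75 = 13599$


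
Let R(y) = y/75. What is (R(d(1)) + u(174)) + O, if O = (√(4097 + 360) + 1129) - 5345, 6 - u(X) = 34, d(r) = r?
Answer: -318299/75 + √4457 ≈ -4177.2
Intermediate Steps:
u(X) = -28 (u(X) = 6 - 1*34 = 6 - 34 = -28)
O = -4216 + √4457 (O = (√4457 + 1129) - 5345 = (1129 + √4457) - 5345 = -4216 + √4457 ≈ -4149.2)
R(y) = y/75 (R(y) = y*(1/75) = y/75)
(R(d(1)) + u(174)) + O = ((1/75)*1 - 28) + (-4216 + √4457) = (1/75 - 28) + (-4216 + √4457) = -2099/75 + (-4216 + √4457) = -318299/75 + √4457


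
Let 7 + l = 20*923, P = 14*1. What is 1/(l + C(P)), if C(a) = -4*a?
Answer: 1/18397 ≈ 5.4357e-5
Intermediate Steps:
P = 14
l = 18453 (l = -7 + 20*923 = -7 + 18460 = 18453)
1/(l + C(P)) = 1/(18453 - 4*14) = 1/(18453 - 56) = 1/18397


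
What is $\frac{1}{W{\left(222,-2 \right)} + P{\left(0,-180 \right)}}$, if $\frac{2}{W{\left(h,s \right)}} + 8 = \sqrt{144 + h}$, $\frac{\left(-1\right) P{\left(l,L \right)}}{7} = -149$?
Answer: $\frac{157501}{164281885} - \frac{\sqrt{366}}{164281885} \approx 0.00095861$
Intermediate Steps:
$P{\left(l,L \right)} = 1043$ ($P{\left(l,L \right)} = \left(-7\right) \left(-149\right) = 1043$)
$W{\left(h,s \right)} = \frac{2}{-8 + \sqrt{144 + h}}$
$\frac{1}{W{\left(222,-2 \right)} + P{\left(0,-180 \right)}} = \frac{1}{\frac{2}{-8 + \sqrt{144 + 222}} + 1043} = \frac{1}{\frac{2}{-8 + \sqrt{366}} + 1043} = \frac{1}{1043 + \frac{2}{-8 + \sqrt{366}}}$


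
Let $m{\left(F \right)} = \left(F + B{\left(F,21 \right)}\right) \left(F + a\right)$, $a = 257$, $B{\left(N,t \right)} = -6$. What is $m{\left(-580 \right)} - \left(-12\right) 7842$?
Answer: $283382$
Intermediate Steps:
$m{\left(F \right)} = \left(-6 + F\right) \left(257 + F\right)$ ($m{\left(F \right)} = \left(F - 6\right) \left(F + 257\right) = \left(-6 + F\right) \left(257 + F\right)$)
$m{\left(-580 \right)} - \left(-12\right) 7842 = \left(-1542 + \left(-580\right)^{2} + 251 \left(-580\right)\right) - \left(-12\right) 7842 = \left(-1542 + 336400 - 145580\right) - -94104 = 189278 + 94104 = 283382$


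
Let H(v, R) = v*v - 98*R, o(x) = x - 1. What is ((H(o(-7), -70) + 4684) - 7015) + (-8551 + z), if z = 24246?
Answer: 20288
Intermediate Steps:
o(x) = -1 + x
H(v, R) = v² - 98*R
((H(o(-7), -70) + 4684) - 7015) + (-8551 + z) = ((((-1 - 7)² - 98*(-70)) + 4684) - 7015) + (-8551 + 24246) = ((((-8)² + 6860) + 4684) - 7015) + 15695 = (((64 + 6860) + 4684) - 7015) + 15695 = ((6924 + 4684) - 7015) + 15695 = (11608 - 7015) + 15695 = 4593 + 15695 = 20288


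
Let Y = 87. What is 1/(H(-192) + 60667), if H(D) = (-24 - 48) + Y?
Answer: 1/60682 ≈ 1.6479e-5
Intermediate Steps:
H(D) = 15 (H(D) = (-24 - 48) + 87 = -72 + 87 = 15)
1/(H(-192) + 60667) = 1/(15 + 60667) = 1/60682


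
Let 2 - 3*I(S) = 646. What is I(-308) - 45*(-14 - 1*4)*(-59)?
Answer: -144014/3 ≈ -48005.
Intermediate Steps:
I(S) = -644/3 (I(S) = 2/3 - 1/3*646 = 2/3 - 646/3 = -644/3)
I(-308) - 45*(-14 - 1*4)*(-59) = -644/3 - 45*(-14 - 1*4)*(-59) = -644/3 - 45*(-14 - 4)*(-59) = -644/3 - 45*(-18)*(-59) = -644/3 + 810*(-59) = -644/3 - 47790 = -144014/3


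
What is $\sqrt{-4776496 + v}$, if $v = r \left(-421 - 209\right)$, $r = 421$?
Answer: $19 i \sqrt{13966} \approx 2245.4 i$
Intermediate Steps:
$v = -265230$ ($v = 421 \left(-421 - 209\right) = 421 \left(-630\right) = -265230$)
$\sqrt{-4776496 + v} = \sqrt{-4776496 - 265230} = \sqrt{-5041726} = 19 i \sqrt{13966}$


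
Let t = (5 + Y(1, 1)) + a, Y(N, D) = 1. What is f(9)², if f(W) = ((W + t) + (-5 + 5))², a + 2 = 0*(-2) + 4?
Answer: 83521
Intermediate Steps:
a = 2 (a = -2 + (0*(-2) + 4) = -2 + (0 + 4) = -2 + 4 = 2)
t = 8 (t = (5 + 1) + 2 = 6 + 2 = 8)
f(W) = (8 + W)² (f(W) = ((W + 8) + (-5 + 5))² = ((8 + W) + 0)² = (8 + W)²)
f(9)² = ((8 + 9)²)² = (17²)² = 289² = 83521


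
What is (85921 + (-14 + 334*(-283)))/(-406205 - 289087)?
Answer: 8615/695292 ≈ 0.012390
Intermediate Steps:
(85921 + (-14 + 334*(-283)))/(-406205 - 289087) = (85921 + (-14 - 94522))/(-695292) = (85921 - 94536)*(-1/695292) = -8615*(-1/695292) = 8615/695292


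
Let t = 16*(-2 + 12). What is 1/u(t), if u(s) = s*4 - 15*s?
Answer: -1/1760 ≈ -0.00056818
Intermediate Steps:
t = 160 (t = 16*10 = 160)
u(s) = -11*s (u(s) = 4*s - 15*s = -11*s)
1/u(t) = 1/(-11*160) = 1/(-1760) = -1/1760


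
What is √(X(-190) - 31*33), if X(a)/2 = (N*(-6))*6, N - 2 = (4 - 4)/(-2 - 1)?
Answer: I*√1167 ≈ 34.161*I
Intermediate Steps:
N = 2 (N = 2 + (4 - 4)/(-2 - 1) = 2 + 0/(-3) = 2 + 0*(-⅓) = 2 + 0 = 2)
X(a) = -144 (X(a) = 2*((2*(-6))*6) = 2*(-12*6) = 2*(-72) = -144)
√(X(-190) - 31*33) = √(-144 - 31*33) = √(-144 - 1023) = √(-1167) = I*√1167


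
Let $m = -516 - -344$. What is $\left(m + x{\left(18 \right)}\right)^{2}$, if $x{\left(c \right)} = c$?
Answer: $23716$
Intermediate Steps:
$m = -172$ ($m = -516 + 344 = -172$)
$\left(m + x{\left(18 \right)}\right)^{2} = \left(-172 + 18\right)^{2} = \left(-154\right)^{2} = 23716$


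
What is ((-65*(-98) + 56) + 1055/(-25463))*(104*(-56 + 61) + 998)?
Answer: 248381509794/25463 ≈ 9.7546e+6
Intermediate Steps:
((-65*(-98) + 56) + 1055/(-25463))*(104*(-56 + 61) + 998) = ((6370 + 56) + 1055*(-1/25463))*(104*5 + 998) = (6426 - 1055/25463)*(520 + 998) = (163624183/25463)*1518 = 248381509794/25463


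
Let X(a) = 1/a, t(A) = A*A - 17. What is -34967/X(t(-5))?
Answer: -279736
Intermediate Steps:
t(A) = -17 + A**2 (t(A) = A**2 - 17 = -17 + A**2)
-34967/X(t(-5)) = -34967/(1/(-17 + (-5)**2)) = -34967/(1/(-17 + 25)) = -34967/(1/8) = -34967/1/8 = -34967*8 = -279736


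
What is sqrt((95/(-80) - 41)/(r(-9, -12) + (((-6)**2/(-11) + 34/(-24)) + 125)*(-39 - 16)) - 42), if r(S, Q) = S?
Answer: I*sqrt(1061988270567)/159026 ≈ 6.4802*I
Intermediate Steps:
sqrt((95/(-80) - 41)/(r(-9, -12) + (((-6)**2/(-11) + 34/(-24)) + 125)*(-39 - 16)) - 42) = sqrt((95/(-80) - 41)/(-9 + (((-6)**2/(-11) + 34/(-24)) + 125)*(-39 - 16)) - 42) = sqrt((95*(-1/80) - 41)/(-9 + ((36*(-1/11) + 34*(-1/24)) + 125)*(-55)) - 42) = sqrt((-19/16 - 41)/(-9 + ((-36/11 - 17/12) + 125)*(-55)) - 42) = sqrt(-675/(16*(-9 + (-619/132 + 125)*(-55))) - 42) = sqrt(-675/(16*(-9 + (15881/132)*(-55))) - 42) = sqrt(-675/(16*(-9 - 79405/12)) - 42) = sqrt(-675/(16*(-79513/12)) - 42) = sqrt(-675/16*(-12/79513) - 42) = sqrt(2025/318052 - 42) = sqrt(-13356159/318052) = I*sqrt(1061988270567)/159026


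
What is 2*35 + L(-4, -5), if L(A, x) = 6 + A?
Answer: 72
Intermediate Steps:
2*35 + L(-4, -5) = 2*35 + (6 - 4) = 70 + 2 = 72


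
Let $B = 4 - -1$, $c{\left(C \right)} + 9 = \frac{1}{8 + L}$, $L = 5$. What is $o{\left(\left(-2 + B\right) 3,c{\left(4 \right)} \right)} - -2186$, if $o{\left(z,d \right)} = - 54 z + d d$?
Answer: $\frac{300756}{169} \approx 1779.6$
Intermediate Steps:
$c{\left(C \right)} = - \frac{116}{13}$ ($c{\left(C \right)} = -9 + \frac{1}{8 + 5} = -9 + \frac{1}{13} = - \frac{116}{13}$)
$B = 5$ ($B = 4 + 1 = 5$)
$o{\left(z,d \right)} = d^{2} - 54 z$ ($o{\left(z,d \right)} = - 54 z + d^{2} = d^{2} - 54 z$)
$o{\left(\left(-2 + B\right) 3,c{\left(4 \right)} \right)} - -2186 = \left(\left(- \frac{116}{13}\right)^{2} - 54 \left(-2 + 5\right) 3\right) - -2186 = \left(\frac{13456}{169} - 54 \cdot 3 \cdot 3\right) + 2186 = \left(\frac{13456}{169} - 486\right) + 2186 = - \frac{68678}{169} + 2186 = \frac{300756}{169}$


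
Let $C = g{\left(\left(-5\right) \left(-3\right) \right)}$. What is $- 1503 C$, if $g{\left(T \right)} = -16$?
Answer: $24048$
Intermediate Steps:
$C = -16$
$- 1503 C = \left(-1503\right) \left(-16\right) = 24048$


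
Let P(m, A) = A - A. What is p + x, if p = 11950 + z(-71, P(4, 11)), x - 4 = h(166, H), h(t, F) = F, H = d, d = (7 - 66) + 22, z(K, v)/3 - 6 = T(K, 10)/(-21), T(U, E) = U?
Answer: 83616/7 ≈ 11945.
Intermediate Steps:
P(m, A) = 0
z(K, v) = 18 - K/7 (z(K, v) = 18 + 3*(K/(-21)) = 18 + 3*(K*(-1/21)) = 18 + 3*(-K/21) = 18 - K/7)
d = -37 (d = -59 + 22 = -37)
H = -37
x = -33 (x = 4 - 37 = -33)
p = 83847/7 (p = 11950 + (18 - ⅐*(-71)) = 11950 + (18 + 71/7) = 11950 + 197/7 = 83847/7 ≈ 11978.)
p + x = 83847/7 - 33 = 83616/7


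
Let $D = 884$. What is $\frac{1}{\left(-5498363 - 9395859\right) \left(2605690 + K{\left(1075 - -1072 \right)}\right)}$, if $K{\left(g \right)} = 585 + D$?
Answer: $- \frac{1}{38831604935298} \approx -2.5752 \cdot 10^{-14}$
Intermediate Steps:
$K{\left(g \right)} = 1469$ ($K{\left(g \right)} = 585 + 884 = 1469$)
$\frac{1}{\left(-5498363 - 9395859\right) \left(2605690 + K{\left(1075 - -1072 \right)}\right)} = \frac{1}{\left(-5498363 - 9395859\right) \left(2605690 + 1469\right)} = \frac{1}{\left(-14894222\right) 2607159} = \left(- \frac{1}{14894222}\right) \frac{1}{2607159} = - \frac{1}{38831604935298}$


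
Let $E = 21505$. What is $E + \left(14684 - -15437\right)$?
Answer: $51626$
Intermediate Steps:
$E + \left(14684 - -15437\right) = 21505 + \left(14684 - -15437\right) = 21505 + \left(14684 + 15437\right) = 21505 + 30121 = 51626$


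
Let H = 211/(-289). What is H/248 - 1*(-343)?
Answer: 24583285/71672 ≈ 343.00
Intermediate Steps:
H = -211/289 (H = 211*(-1/289) = -211/289 ≈ -0.73010)
H/248 - 1*(-343) = -211/289/248 - 1*(-343) = -211/289*1/248 + 343 = -211/71672 + 343 = 24583285/71672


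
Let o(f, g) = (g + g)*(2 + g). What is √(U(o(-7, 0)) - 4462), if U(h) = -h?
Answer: I*√4462 ≈ 66.798*I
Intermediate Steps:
o(f, g) = 2*g*(2 + g) (o(f, g) = (2*g)*(2 + g) = 2*g*(2 + g))
√(U(o(-7, 0)) - 4462) = √(-2*0*(2 + 0) - 4462) = √(-2*0*2 - 4462) = √(-1*0 - 4462) = √(0 - 4462) = √(-4462) = I*√4462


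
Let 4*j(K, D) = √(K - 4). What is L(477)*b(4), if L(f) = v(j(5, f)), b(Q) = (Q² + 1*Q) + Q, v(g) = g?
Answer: 6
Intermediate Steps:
j(K, D) = √(-4 + K)/4 (j(K, D) = √(K - 4)/4 = √(-4 + K)/4)
b(Q) = Q² + 2*Q (b(Q) = (Q² + Q) + Q = (Q + Q²) + Q = Q² + 2*Q)
L(f) = ¼ (L(f) = √(-4 + 5)/4 = √1/4 = (¼)*1 = ¼)
L(477)*b(4) = (4*(2 + 4))/4 = (4*6)/4 = (¼)*24 = 6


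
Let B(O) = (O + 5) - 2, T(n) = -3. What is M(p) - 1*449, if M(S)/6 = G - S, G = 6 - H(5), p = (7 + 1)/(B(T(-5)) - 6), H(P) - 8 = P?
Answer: -483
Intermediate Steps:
B(O) = 3 + O (B(O) = (5 + O) - 2 = 3 + O)
H(P) = 8 + P
p = -4/3 (p = (7 + 1)/((3 - 3) - 6) = 8/(0 - 6) = 8/(-6) = 8*(-⅙) = -4/3 ≈ -1.3333)
G = -7 (G = 6 - (8 + 5) = 6 - 1*13 = 6 - 13 = -7)
M(S) = -42 - 6*S (M(S) = 6*(-7 - S) = -42 - 6*S)
M(p) - 1*449 = (-42 - 6*(-4/3)) - 1*449 = (-42 + 8) - 449 = -34 - 449 = -483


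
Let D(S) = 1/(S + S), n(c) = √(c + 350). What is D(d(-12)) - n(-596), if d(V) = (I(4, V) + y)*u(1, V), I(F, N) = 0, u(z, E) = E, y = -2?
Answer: 1/48 - I*√246 ≈ 0.020833 - 15.684*I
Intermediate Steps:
n(c) = √(350 + c)
d(V) = -2*V (d(V) = (0 - 2)*V = -2*V)
D(S) = 1/(2*S)
D(d(-12)) - n(-596) = 1/(2*((-2*(-12)))) - √(350 - 596) = (½)/24 - √(-246) = (½)*(1/24) - I*√246 = 1/48 - I*√246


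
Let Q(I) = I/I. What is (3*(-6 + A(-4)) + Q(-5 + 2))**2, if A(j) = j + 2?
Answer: 529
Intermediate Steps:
A(j) = 2 + j
Q(I) = 1
(3*(-6 + A(-4)) + Q(-5 + 2))**2 = (3*(-6 + (2 - 4)) + 1)**2 = (3*(-6 - 2) + 1)**2 = (3*(-8) + 1)**2 = (-24 + 1)**2 = (-23)**2 = 529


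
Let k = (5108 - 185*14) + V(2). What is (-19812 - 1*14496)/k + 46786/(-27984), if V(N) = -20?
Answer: -269236625/17476008 ≈ -15.406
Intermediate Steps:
k = 2498 (k = (5108 - 185*14) - 20 = (5108 - 2590) - 20 = 2518 - 20 = 2498)
(-19812 - 1*14496)/k + 46786/(-27984) = (-19812 - 1*14496)/2498 + 46786/(-27984) = (-19812 - 14496)*(1/2498) + 46786*(-1/27984) = -34308*1/2498 - 23393/13992 = -17154/1249 - 23393/13992 = -269236625/17476008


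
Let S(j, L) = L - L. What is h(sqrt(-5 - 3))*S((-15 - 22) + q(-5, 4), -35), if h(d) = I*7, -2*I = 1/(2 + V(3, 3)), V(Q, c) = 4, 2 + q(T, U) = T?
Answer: 0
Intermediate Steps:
q(T, U) = -2 + T
I = -1/12 (I = -1/(2*(2 + 4)) = -1/2/6 = -1/2*1/6 = -1/12 ≈ -0.083333)
S(j, L) = 0
h(d) = -7/12 (h(d) = -1/12*7 = -7/12)
h(sqrt(-5 - 3))*S((-15 - 22) + q(-5, 4), -35) = -7/12*0 = 0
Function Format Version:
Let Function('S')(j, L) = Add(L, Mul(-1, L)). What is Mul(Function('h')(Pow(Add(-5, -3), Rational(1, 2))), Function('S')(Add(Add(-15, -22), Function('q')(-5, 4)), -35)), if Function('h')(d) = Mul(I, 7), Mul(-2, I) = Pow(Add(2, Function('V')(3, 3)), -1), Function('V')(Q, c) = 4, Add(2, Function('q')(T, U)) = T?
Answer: 0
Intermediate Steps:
Function('q')(T, U) = Add(-2, T)
I = Rational(-1, 12) (I = Mul(Rational(-1, 2), Pow(Add(2, 4), -1)) = Mul(Rational(-1, 2), Pow(6, -1)) = Mul(Rational(-1, 2), Rational(1, 6)) = Rational(-1, 12) ≈ -0.083333)
Function('S')(j, L) = 0
Function('h')(d) = Rational(-7, 12) (Function('h')(d) = Mul(Rational(-1, 12), 7) = Rational(-7, 12))
Mul(Function('h')(Pow(Add(-5, -3), Rational(1, 2))), Function('S')(Add(Add(-15, -22), Function('q')(-5, 4)), -35)) = Mul(Rational(-7, 12), 0) = 0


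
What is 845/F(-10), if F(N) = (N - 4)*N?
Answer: 169/28 ≈ 6.0357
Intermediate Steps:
F(N) = N*(-4 + N) (F(N) = (-4 + N)*N = N*(-4 + N))
845/F(-10) = 845/((-10*(-4 - 10))) = 845/((-10*(-14))) = 845/140 = 845*(1/140) = 169/28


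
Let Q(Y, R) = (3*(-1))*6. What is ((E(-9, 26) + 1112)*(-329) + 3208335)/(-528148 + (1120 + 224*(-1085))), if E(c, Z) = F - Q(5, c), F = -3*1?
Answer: -709388/192517 ≈ -3.6848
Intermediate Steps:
Q(Y, R) = -18 (Q(Y, R) = -3*6 = -18)
F = -3
E(c, Z) = 15 (E(c, Z) = -3 - 1*(-18) = -3 + 18 = 15)
((E(-9, 26) + 1112)*(-329) + 3208335)/(-528148 + (1120 + 224*(-1085))) = ((15 + 1112)*(-329) + 3208335)/(-528148 + (1120 + 224*(-1085))) = (1127*(-329) + 3208335)/(-528148 + (1120 - 243040)) = (-370783 + 3208335)/(-528148 - 241920) = 2837552/(-770068) = 2837552*(-1/770068) = -709388/192517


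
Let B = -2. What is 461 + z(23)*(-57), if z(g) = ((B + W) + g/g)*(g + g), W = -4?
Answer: 13571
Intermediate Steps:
z(g) = -10*g (z(g) = ((-2 - 4) + g/g)*(g + g) = (-6 + 1)*(2*g) = -10*g)
461 + z(23)*(-57) = 461 - 10*23*(-57) = 461 - 230*(-57) = 461 + 13110 = 13571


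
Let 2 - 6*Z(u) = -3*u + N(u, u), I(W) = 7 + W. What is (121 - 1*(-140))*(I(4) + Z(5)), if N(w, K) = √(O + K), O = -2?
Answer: 7221/2 - 87*√3/2 ≈ 3535.2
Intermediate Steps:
N(w, K) = √(-2 + K)
Z(u) = ⅓ + u/2 - √(-2 + u)/6 (Z(u) = ⅓ - (-3*u + √(-2 + u))/6 = ⅓ - (√(-2 + u) - 3*u)/6 = ⅓ + (u/2 - √(-2 + u)/6) = ⅓ + u/2 - √(-2 + u)/6)
(121 - 1*(-140))*(I(4) + Z(5)) = (121 - 1*(-140))*((7 + 4) + (⅓ + (½)*5 - √(-2 + 5)/6)) = (121 + 140)*(11 + (⅓ + 5/2 - √3/6)) = 261*(11 + (17/6 - √3/6)) = 261*(83/6 - √3/6) = 7221/2 - 87*√3/2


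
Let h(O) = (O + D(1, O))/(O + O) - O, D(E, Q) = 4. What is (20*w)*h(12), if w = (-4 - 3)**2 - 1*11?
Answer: -25840/3 ≈ -8613.3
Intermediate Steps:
h(O) = -O + (4 + O)/(2*O) (h(O) = (O + 4)/(O + O) - O = (4 + O)/((2*O)) - O = (4 + O)*(1/(2*O)) - O = (4 + O)/(2*O) - O = -O + (4 + O)/(2*O))
w = 38 (w = (-7)**2 - 11 = 49 - 11 = 38)
(20*w)*h(12) = (20*38)*(1/2 - 1*12 + 2/12) = 760*(1/2 - 12 + 2*(1/12)) = 760*(1/2 - 12 + 1/6) = 760*(-34/3) = -25840/3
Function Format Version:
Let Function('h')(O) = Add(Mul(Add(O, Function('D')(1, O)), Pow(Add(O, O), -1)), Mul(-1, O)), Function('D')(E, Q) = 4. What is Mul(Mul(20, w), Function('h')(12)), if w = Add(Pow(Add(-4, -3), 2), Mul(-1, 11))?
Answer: Rational(-25840, 3) ≈ -8613.3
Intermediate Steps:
Function('h')(O) = Add(Mul(-1, O), Mul(Rational(1, 2), Pow(O, -1), Add(4, O))) (Function('h')(O) = Add(Mul(Add(O, 4), Pow(Add(O, O), -1)), Mul(-1, O)) = Add(Mul(Add(4, O), Pow(Mul(2, O), -1)), Mul(-1, O)) = Add(Mul(Add(4, O), Mul(Rational(1, 2), Pow(O, -1))), Mul(-1, O)) = Add(Mul(Rational(1, 2), Pow(O, -1), Add(4, O)), Mul(-1, O)) = Add(Mul(-1, O), Mul(Rational(1, 2), Pow(O, -1), Add(4, O))))
w = 38 (w = Add(Pow(-7, 2), -11) = Add(49, -11) = 38)
Mul(Mul(20, w), Function('h')(12)) = Mul(Mul(20, 38), Add(Rational(1, 2), Mul(-1, 12), Mul(2, Pow(12, -1)))) = Mul(760, Add(Rational(1, 2), -12, Mul(2, Rational(1, 12)))) = Mul(760, Add(Rational(1, 2), -12, Rational(1, 6))) = Mul(760, Rational(-34, 3)) = Rational(-25840, 3)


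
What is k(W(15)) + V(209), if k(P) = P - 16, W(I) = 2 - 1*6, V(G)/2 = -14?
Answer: -48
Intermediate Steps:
V(G) = -28 (V(G) = 2*(-14) = -28)
W(I) = -4 (W(I) = 2 - 6 = -4)
k(P) = -16 + P
k(W(15)) + V(209) = (-16 - 4) - 28 = -20 - 28 = -48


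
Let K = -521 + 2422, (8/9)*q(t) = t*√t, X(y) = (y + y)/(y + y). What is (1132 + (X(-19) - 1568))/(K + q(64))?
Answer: -435/2477 ≈ -0.17562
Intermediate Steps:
X(y) = 1 (X(y) = (2*y)/((2*y)) = (2*y)*(1/(2*y)) = 1)
q(t) = 9*t^(3/2)/8 (q(t) = 9*(t*√t)/8 = 9*t^(3/2)/8)
K = 1901
(1132 + (X(-19) - 1568))/(K + q(64)) = (1132 + (1 - 1568))/(1901 + 9*64^(3/2)/8) = (1132 - 1567)/(1901 + (9/8)*512) = -435/(1901 + 576) = -435/2477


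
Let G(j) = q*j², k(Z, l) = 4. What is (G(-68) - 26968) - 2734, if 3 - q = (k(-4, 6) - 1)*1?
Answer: -29702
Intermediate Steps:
q = 0 (q = 3 - (4 - 1) = 3 - 3 = 0)
G(j) = 0 (G(j) = 0*j² = 0)
(G(-68) - 26968) - 2734 = (0 - 26968) - 2734 = -26968 - 2734 = -29702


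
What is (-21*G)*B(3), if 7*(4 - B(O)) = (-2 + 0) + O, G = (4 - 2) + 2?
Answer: -324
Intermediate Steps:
G = 4 (G = 2 + 2 = 4)
B(O) = 30/7 - O/7 (B(O) = 4 - ((-2 + 0) + O)/7 = 4 - (-2 + O)/7 = 4 + (2/7 - O/7) = 30/7 - O/7)
(-21*G)*B(3) = (-21*4)*(30/7 - ⅐*3) = -84*(30/7 - 3/7) = -84*27/7 = -324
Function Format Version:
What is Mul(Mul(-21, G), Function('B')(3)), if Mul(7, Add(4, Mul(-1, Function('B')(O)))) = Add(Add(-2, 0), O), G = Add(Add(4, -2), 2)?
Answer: -324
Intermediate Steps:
G = 4 (G = Add(2, 2) = 4)
Function('B')(O) = Add(Rational(30, 7), Mul(Rational(-1, 7), O)) (Function('B')(O) = Add(4, Mul(Rational(-1, 7), Add(Add(-2, 0), O))) = Add(4, Mul(Rational(-1, 7), Add(-2, O))) = Add(4, Add(Rational(2, 7), Mul(Rational(-1, 7), O))) = Add(Rational(30, 7), Mul(Rational(-1, 7), O)))
Mul(Mul(-21, G), Function('B')(3)) = Mul(Mul(-21, 4), Add(Rational(30, 7), Mul(Rational(-1, 7), 3))) = Mul(-84, Add(Rational(30, 7), Rational(-3, 7))) = Mul(-84, Rational(27, 7)) = -324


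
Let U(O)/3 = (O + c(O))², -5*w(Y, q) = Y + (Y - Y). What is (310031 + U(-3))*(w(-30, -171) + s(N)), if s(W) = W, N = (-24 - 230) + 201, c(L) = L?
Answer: -14576533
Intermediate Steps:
w(Y, q) = -Y/5 (w(Y, q) = -(Y + (Y - Y))/5 = -(Y + 0)/5 = -Y/5)
N = -53 (N = -254 + 201 = -53)
U(O) = 12*O² (U(O) = 3*(O + O)² = 3*(2*O)² = 3*(4*O²) = 12*O²)
(310031 + U(-3))*(w(-30, -171) + s(N)) = (310031 + 12*(-3)²)*(-⅕*(-30) - 53) = (310031 + 12*9)*(6 - 53) = (310031 + 108)*(-47) = 310139*(-47) = -14576533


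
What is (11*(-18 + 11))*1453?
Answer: -111881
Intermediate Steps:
(11*(-18 + 11))*1453 = (11*(-7))*1453 = -77*1453 = -111881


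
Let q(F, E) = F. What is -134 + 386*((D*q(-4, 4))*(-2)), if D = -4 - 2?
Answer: -18662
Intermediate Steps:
D = -6
-134 + 386*((D*q(-4, 4))*(-2)) = -134 + 386*(-6*(-4)*(-2)) = -134 + 386*(24*(-2)) = -134 + 386*(-48) = -134 - 18528 = -18662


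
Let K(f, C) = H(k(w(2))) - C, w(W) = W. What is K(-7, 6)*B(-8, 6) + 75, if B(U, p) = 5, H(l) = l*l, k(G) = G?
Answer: 65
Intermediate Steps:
H(l) = l²
K(f, C) = 4 - C (K(f, C) = 2² - C = 4 - C)
K(-7, 6)*B(-8, 6) + 75 = (4 - 1*6)*5 + 75 = (4 - 6)*5 + 75 = -2*5 + 75 = -10 + 75 = 65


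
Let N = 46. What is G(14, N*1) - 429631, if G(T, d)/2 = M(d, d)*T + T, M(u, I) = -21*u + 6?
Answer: -456483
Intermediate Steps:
M(u, I) = 6 - 21*u
G(T, d) = 2*T + 2*T*(6 - 21*d) (G(T, d) = 2*((6 - 21*d)*T + T) = 2*(T*(6 - 21*d) + T) = 2*(T + T*(6 - 21*d)) = 2*T + 2*T*(6 - 21*d))
G(14, N*1) - 429631 = 14*14*(1 - 138) - 429631 = 14*14*(-137) - 429631 = -26852 - 429631 = -456483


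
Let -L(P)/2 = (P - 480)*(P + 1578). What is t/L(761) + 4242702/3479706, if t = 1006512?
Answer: 172895191847/381178014309 ≈ 0.45358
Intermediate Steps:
L(P) = -2*(-480 + P)*(1578 + P) (L(P) = -2*(P - 480)*(P + 1578) = -2*(-480 + P)*(1578 + P))
t/L(761) + 4242702/3479706 = 1006512/(1514880 - 2196*761 - 2*761²) + 4242702/3479706 = 1006512/(1514880 - 1671156 - 2*579121) + 4242702*(1/3479706) = 1006512/(1514880 - 1671156 - 1158242) + 707117/579951 = 1006512/(-1314518) + 707117/579951 = 1006512*(-1/1314518) + 707117/579951 = -503256/657259 + 707117/579951 = 172895191847/381178014309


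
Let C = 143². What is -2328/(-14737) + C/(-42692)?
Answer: -15536149/48396308 ≈ -0.32102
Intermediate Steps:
C = 20449
-2328/(-14737) + C/(-42692) = -2328/(-14737) + 20449/(-42692) = -2328*(-1/14737) + 20449*(-1/42692) = 2328/14737 - 1573/3284 = -15536149/48396308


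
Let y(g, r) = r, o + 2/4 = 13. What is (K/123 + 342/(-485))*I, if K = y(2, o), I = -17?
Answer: 1224119/119310 ≈ 10.260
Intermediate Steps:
o = 25/2 (o = -1/2 + 13 = 25/2 ≈ 12.500)
K = 25/2 ≈ 12.500
(K/123 + 342/(-485))*I = ((25/2)/123 + 342/(-485))*(-17) = ((25/2)*(1/123) + 342*(-1/485))*(-17) = (25/246 - 342/485)*(-17) = -72007/119310*(-17) = 1224119/119310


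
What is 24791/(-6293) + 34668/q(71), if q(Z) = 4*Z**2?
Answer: -70430000/31723013 ≈ -2.2202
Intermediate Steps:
24791/(-6293) + 34668/q(71) = 24791/(-6293) + 34668/((4*71**2)) = 24791*(-1/6293) + 34668/((4*5041)) = -24791/6293 + 34668/20164 = -24791/6293 + 34668*(1/20164) = -24791/6293 + 8667/5041 = -70430000/31723013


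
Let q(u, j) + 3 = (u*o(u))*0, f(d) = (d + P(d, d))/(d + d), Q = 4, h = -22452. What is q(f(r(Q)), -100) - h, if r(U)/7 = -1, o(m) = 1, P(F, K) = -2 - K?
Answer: 22449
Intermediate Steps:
r(U) = -7 (r(U) = 7*(-1) = -7)
f(d) = -1/d (f(d) = (d + (-2 - d))/(d + d) = -2*1/(2*d) = -1/d)
q(u, j) = -3 (q(u, j) = -3 + (u*1)*0 = -3 + u*0 = -3 + 0 = -3)
q(f(r(Q)), -100) - h = -3 - 1*(-22452) = -3 + 22452 = 22449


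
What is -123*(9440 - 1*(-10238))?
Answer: -2420394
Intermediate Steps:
-123*(9440 - 1*(-10238)) = -123*(9440 + 10238) = -123*19678 = -2420394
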